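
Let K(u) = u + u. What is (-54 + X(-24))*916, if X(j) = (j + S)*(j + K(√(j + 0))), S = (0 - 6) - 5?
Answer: 719976 - 128240*I*√6 ≈ 7.1998e+5 - 3.1412e+5*I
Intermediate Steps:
S = -11 (S = -6 - 5 = -11)
K(u) = 2*u
X(j) = (-11 + j)*(j + 2*√j) (X(j) = (j - 11)*(j + 2*√(j + 0)) = (-11 + j)*(j + 2*√j))
(-54 + X(-24))*916 = (-54 + ((-24)² - 44*I*√6 - 11*(-24) + 2*(-24)^(3/2)))*916 = (-54 + (576 - 44*I*√6 + 264 + 2*(-48*I*√6)))*916 = (-54 + (576 - 44*I*√6 + 264 - 96*I*√6))*916 = (-54 + (840 - 140*I*√6))*916 = (786 - 140*I*√6)*916 = 719976 - 128240*I*√6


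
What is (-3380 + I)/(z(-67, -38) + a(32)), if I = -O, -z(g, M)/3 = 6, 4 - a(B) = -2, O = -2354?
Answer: 171/2 ≈ 85.500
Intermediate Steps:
a(B) = 6 (a(B) = 4 - 1*(-2) = 4 + 2 = 6)
z(g, M) = -18 (z(g, M) = -3*6 = -18)
I = 2354 (I = -1*(-2354) = 2354)
(-3380 + I)/(z(-67, -38) + a(32)) = (-3380 + 2354)/(-18 + 6) = -1026/(-12) = -1026*(-1/12) = 171/2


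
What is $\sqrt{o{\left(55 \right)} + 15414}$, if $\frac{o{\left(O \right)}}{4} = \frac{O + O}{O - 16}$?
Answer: $\frac{31 \sqrt{24414}}{39} \approx 124.2$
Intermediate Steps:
$o{\left(O \right)} = \frac{8 O}{-16 + O}$ ($o{\left(O \right)} = 4 \frac{O + O}{O - 16} = 4 \frac{2 O}{-16 + O} = \frac{8 O}{-16 + O}$)
$\sqrt{o{\left(55 \right)} + 15414} = \sqrt{8 \cdot 55 \frac{1}{-16 + 55} + 15414} = \sqrt{8 \cdot 55 \cdot \frac{1}{39} + 15414} = \sqrt{\frac{440}{39} + 15414} = \sqrt{\frac{601586}{39}} = \frac{31 \sqrt{24414}}{39}$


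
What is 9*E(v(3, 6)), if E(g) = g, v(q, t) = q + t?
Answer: 81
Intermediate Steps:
9*E(v(3, 6)) = 9*(3 + 6) = 9*9 = 81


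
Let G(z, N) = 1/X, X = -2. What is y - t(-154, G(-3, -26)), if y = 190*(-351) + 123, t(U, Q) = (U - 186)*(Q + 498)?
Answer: 102583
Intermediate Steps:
G(z, N) = -1/2 (G(z, N) = 1/(-2) = -1/2)
t(U, Q) = (-186 + U)*(498 + Q)
y = -66567 (y = -66690 + 123 = -66567)
y - t(-154, G(-3, -26)) = -66567 - (-92628 - 186*(-1/2) + 498*(-154) - 1/2*(-154)) = -66567 - (-92628 + 93 - 76692 + 77) = -66567 - 1*(-169150) = -66567 + 169150 = 102583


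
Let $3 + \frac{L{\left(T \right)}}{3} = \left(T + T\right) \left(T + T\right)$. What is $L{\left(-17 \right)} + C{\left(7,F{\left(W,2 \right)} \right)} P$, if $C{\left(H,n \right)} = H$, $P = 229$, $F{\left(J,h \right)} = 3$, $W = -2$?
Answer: $5062$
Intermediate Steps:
$L{\left(T \right)} = -9 + 12 T^{2}$ ($L{\left(T \right)} = -9 + 3 \left(T + T\right) \left(T + T\right) = -9 + 3 \cdot 2 T 2 T = -9 + 3 \cdot 4 T^{2} = -9 + 12 T^{2}$)
$L{\left(-17 \right)} + C{\left(7,F{\left(W,2 \right)} \right)} P = \left(-9 + 12 \left(-17\right)^{2}\right) + 7 \cdot 229 = \left(-9 + 12 \cdot 289\right) + 1603 = \left(-9 + 3468\right) + 1603 = 3459 + 1603 = 5062$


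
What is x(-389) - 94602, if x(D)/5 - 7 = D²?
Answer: 662038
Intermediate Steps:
x(D) = 35 + 5*D²
x(-389) - 94602 = (35 + 5*(-389)²) - 94602 = (35 + 5*151321) - 94602 = (35 + 756605) - 94602 = 756640 - 94602 = 662038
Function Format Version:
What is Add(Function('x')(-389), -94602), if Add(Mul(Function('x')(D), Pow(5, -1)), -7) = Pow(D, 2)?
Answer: 662038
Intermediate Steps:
Function('x')(D) = Add(35, Mul(5, Pow(D, 2)))
Add(Function('x')(-389), -94602) = Add(Add(35, Mul(5, Pow(-389, 2))), -94602) = Add(Add(35, Mul(5, 151321)), -94602) = Add(Add(35, 756605), -94602) = Add(756640, -94602) = 662038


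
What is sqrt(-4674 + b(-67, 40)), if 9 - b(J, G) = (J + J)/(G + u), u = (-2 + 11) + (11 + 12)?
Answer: I*sqrt(167873)/6 ≈ 68.287*I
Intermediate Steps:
u = 32 (u = 9 + 23 = 32)
b(J, G) = 9 - 2*J/(32 + G) (b(J, G) = 9 - (J + J)/(G + 32) = 9 - 2*J/(32 + G))
sqrt(-4674 + b(-67, 40)) = sqrt(-4674 + (288 - 2*(-67) + 9*40)/(32 + 40)) = sqrt(-4674 + (288 + 134 + 360)/72) = sqrt(-4674 + (1/72)*782) = sqrt(-4674 + 391/36) = sqrt(-167873/36) = I*sqrt(167873)/6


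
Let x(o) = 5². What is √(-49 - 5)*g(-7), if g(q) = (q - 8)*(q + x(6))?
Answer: -810*I*√6 ≈ -1984.1*I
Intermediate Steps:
x(o) = 25
g(q) = (-8 + q)*(25 + q) (g(q) = (q - 8)*(q + 25) = (-8 + q)*(25 + q))
√(-49 - 5)*g(-7) = √(-49 - 5)*(-200 + (-7)² + 17*(-7)) = √(-54)*(-200 + 49 - 119) = (3*I*√6)*(-270) = -810*I*√6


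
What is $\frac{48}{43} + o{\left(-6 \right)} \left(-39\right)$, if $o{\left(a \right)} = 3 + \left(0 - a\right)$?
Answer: $- \frac{15045}{43} \approx -349.88$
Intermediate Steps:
$o{\left(a \right)} = 3 - a$
$\frac{48}{43} + o{\left(-6 \right)} \left(-39\right) = \frac{48}{43} + \left(3 - -6\right) \left(-39\right) = 48 \cdot \frac{1}{43} + \left(3 + 6\right) \left(-39\right) = \frac{48}{43} + 9 \left(-39\right) = \frac{48}{43} - 351 = - \frac{15045}{43}$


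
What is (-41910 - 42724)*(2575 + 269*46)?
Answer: -1265193666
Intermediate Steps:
(-41910 - 42724)*(2575 + 269*46) = -84634*(2575 + 12374) = -84634*14949 = -1265193666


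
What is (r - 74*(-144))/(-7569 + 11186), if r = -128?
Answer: 10528/3617 ≈ 2.9107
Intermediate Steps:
(r - 74*(-144))/(-7569 + 11186) = (-128 - 74*(-144))/(-7569 + 11186) = (-128 + 10656)/3617 = 10528*(1/3617) = 10528/3617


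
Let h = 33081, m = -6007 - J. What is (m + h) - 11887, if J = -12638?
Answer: 27825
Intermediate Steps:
m = 6631 (m = -6007 - 1*(-12638) = -6007 + 12638 = 6631)
(m + h) - 11887 = (6631 + 33081) - 11887 = 39712 - 11887 = 27825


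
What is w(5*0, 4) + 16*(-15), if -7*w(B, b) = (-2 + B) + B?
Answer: -1678/7 ≈ -239.71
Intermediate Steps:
w(B, b) = 2/7 - 2*B/7 (w(B, b) = -((-2 + B) + B)/7 = -(-2 + 2*B)/7 = 2/7 - 2*B/7)
w(5*0, 4) + 16*(-15) = (2/7 - 10*0/7) + 16*(-15) = (2/7 - 2/7*0) - 240 = (2/7 + 0) - 240 = 2/7 - 240 = -1678/7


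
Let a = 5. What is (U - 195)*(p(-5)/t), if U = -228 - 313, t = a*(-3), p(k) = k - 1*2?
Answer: -5152/15 ≈ -343.47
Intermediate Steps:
p(k) = -2 + k (p(k) = k - 2 = -2 + k)
t = -15 (t = 5*(-3) = -15)
U = -541
(U - 195)*(p(-5)/t) = (-541 - 195)*((-2 - 5)/(-15)) = -(-736)*(-7)/15 = -736*7/15 = -5152/15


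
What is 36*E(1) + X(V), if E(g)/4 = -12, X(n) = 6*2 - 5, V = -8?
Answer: -1721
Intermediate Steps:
X(n) = 7 (X(n) = 12 - 5 = 7)
E(g) = -48 (E(g) = 4*(-12) = -48)
36*E(1) + X(V) = 36*(-48) + 7 = -1728 + 7 = -1721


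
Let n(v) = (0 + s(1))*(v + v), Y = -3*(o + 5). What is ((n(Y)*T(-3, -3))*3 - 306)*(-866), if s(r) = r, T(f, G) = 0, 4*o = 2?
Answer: 264996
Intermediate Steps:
o = 1/2 (o = (1/4)*2 = 1/2 ≈ 0.50000)
Y = -33/2 (Y = -3*(1/2 + 5) = -3*11/2 = -33/2 ≈ -16.500)
n(v) = 2*v (n(v) = (0 + 1)*(v + v) = 1*(2*v) = 2*v)
((n(Y)*T(-3, -3))*3 - 306)*(-866) = (((2*(-33/2))*0)*3 - 306)*(-866) = (-33*0*3 - 306)*(-866) = (0*3 - 306)*(-866) = (0 - 306)*(-866) = -306*(-866) = 264996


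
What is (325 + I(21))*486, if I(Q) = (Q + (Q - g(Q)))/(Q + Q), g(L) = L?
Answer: 158193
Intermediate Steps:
I(Q) = ½ (I(Q) = (Q + (Q - Q))/(Q + Q) = (Q + 0)/((2*Q)) = Q*(1/(2*Q)) = ½)
(325 + I(21))*486 = (325 + ½)*486 = (651/2)*486 = 158193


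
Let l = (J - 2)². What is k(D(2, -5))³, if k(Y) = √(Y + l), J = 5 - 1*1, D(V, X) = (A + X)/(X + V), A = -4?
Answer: 7*√7 ≈ 18.520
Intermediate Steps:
D(V, X) = (-4 + X)/(V + X) (D(V, X) = (-4 + X)/(X + V) = (-4 + X)/(V + X))
J = 4 (J = 5 - 1 = 4)
l = 4 (l = (4 - 2)² = 2² = 4)
k(Y) = √(4 + Y) (k(Y) = √(Y + 4) = √(4 + Y))
k(D(2, -5))³ = (√(4 + (-4 - 5)/(2 - 5)))³ = (√(4 - 9/(-3)))³ = (√(4 - ⅓*(-9)))³ = (√(4 + 3))³ = (√7)³ = 7*√7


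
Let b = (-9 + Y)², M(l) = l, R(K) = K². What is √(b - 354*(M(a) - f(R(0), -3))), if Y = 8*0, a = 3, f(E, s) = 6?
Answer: 3*√127 ≈ 33.808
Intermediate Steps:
Y = 0
b = 81 (b = (-9 + 0)² = (-9)² = 81)
√(b - 354*(M(a) - f(R(0), -3))) = √(81 - 354*(3 - 1*6)) = √(81 - 354*(3 - 6)) = √(81 - 354*(-3)) = √(81 + 1062) = √1143 = 3*√127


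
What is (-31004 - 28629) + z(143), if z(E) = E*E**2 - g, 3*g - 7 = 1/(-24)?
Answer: 206249161/72 ≈ 2.8646e+6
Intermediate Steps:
g = 167/72 (g = 7/3 + (1/3)/(-24) = 7/3 + (1/3)*(-1/24) = 7/3 - 1/72 = 167/72 ≈ 2.3194)
z(E) = -167/72 + E**3 (z(E) = E*E**2 - 1*167/72 = E**3 - 167/72 = -167/72 + E**3)
(-31004 - 28629) + z(143) = (-31004 - 28629) + (-167/72 + 143**3) = -59633 + (-167/72 + 2924207) = -59633 + 210542737/72 = 206249161/72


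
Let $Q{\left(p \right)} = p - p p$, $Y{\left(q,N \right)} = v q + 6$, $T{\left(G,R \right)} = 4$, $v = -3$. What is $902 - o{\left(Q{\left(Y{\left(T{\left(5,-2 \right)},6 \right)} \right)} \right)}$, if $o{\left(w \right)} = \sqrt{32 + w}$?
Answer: $902 - i \sqrt{10} \approx 902.0 - 3.1623 i$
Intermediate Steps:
$Y{\left(q,N \right)} = 6 - 3 q$ ($Y{\left(q,N \right)} = - 3 q + 6 = 6 - 3 q$)
$Q{\left(p \right)} = p - p^{2}$
$902 - o{\left(Q{\left(Y{\left(T{\left(5,-2 \right)},6 \right)} \right)} \right)} = 902 - \sqrt{32 + \left(6 - 12\right) \left(1 - \left(6 - 12\right)\right)} = 902 - \sqrt{32 - 6 \left(1 - -6\right)} = 902 - \sqrt{32 - 6 \left(1 + 6\right)} = 902 - \sqrt{32 - 42} = 902 - \sqrt{-10} = 902 - i \sqrt{10}$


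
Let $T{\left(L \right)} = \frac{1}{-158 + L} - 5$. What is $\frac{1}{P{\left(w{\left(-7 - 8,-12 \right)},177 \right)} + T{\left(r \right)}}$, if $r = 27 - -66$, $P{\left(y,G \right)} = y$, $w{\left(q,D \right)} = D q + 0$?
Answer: $\frac{65}{11374} \approx 0.0057148$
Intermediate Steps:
$w{\left(q,D \right)} = D q$
$r = 93$ ($r = 27 + 66 = 93$)
$T{\left(L \right)} = -5 + \frac{1}{-158 + L}$
$\frac{1}{P{\left(w{\left(-7 - 8,-12 \right)},177 \right)} + T{\left(r \right)}} = \frac{1}{- 12 \left(-7 - 8\right) + \frac{791 - 465}{-158 + 93}} = \frac{1}{- 12 \left(-7 - 8\right) + \frac{791 - 465}{-65}} = \frac{1}{\left(-12\right) \left(-15\right) - \frac{326}{65}} = \frac{1}{180 - \frac{326}{65}} = \frac{1}{\frac{11374}{65}} = \frac{65}{11374}$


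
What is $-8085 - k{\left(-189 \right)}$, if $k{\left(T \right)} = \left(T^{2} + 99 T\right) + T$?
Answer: $-24906$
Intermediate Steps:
$k{\left(T \right)} = T^{2} + 100 T$
$-8085 - k{\left(-189 \right)} = -8085 - - 189 \left(100 - 189\right) = -8085 - \left(-189\right) \left(-89\right) = -8085 - 16821 = -24906$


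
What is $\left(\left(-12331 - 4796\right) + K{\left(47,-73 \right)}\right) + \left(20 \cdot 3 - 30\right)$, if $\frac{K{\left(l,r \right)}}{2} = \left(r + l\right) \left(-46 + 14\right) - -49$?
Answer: $-15335$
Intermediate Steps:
$K{\left(l,r \right)} = 98 - 64 l - 64 r$ ($K{\left(l,r \right)} = 2 \left(\left(r + l\right) \left(-46 + 14\right) - -49\right) = 2 \left(\left(l + r\right) \left(-32\right) + 49\right) = 2 \left(\left(- 32 l - 32 r\right) + 49\right) = 2 \left(49 - 32 l - 32 r\right) = 98 - 64 l - 64 r$)
$\left(\left(-12331 - 4796\right) + K{\left(47,-73 \right)}\right) + \left(20 \cdot 3 - 30\right) = \left(\left(-12331 - 4796\right) - -1762\right) + \left(20 \cdot 3 - 30\right) = \left(-17127 + \left(98 - 3008 + 4672\right)\right) + \left(60 - 30\right) = \left(-17127 + 1762\right) + 30 = -15365 + 30 = -15335$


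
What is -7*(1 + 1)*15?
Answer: -210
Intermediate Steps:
-7*(1 + 1)*15 = -7*2*15 = -14*15 = -1*210 = -210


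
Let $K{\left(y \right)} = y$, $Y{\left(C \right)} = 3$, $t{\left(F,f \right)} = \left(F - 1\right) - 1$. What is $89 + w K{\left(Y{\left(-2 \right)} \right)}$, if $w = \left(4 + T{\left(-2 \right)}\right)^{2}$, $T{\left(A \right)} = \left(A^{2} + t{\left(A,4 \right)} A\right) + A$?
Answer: $677$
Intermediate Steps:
$t{\left(F,f \right)} = -2 + F$ ($t{\left(F,f \right)} = \left(-1 + F\right) - 1 = -2 + F$)
$T{\left(A \right)} = A + A^{2} + A \left(-2 + A\right)$ ($T{\left(A \right)} = \left(A^{2} + \left(-2 + A\right) A\right) + A = \left(A^{2} + A \left(-2 + A\right)\right) + A = A + A^{2} + A \left(-2 + A\right)$)
$w = 196$ ($w = \left(4 - 2 \left(-1 + 2 \left(-2\right)\right)\right)^{2} = \left(4 - 2 \left(-1 - 4\right)\right)^{2} = \left(4 - -10\right)^{2} = \left(4 + 10\right)^{2} = 14^{2} = 196$)
$89 + w K{\left(Y{\left(-2 \right)} \right)} = 89 + 196 \cdot 3 = 89 + 588 = 677$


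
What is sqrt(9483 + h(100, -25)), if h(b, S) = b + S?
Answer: 9*sqrt(118) ≈ 97.765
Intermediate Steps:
h(b, S) = S + b
sqrt(9483 + h(100, -25)) = sqrt(9483 + (-25 + 100)) = sqrt(9483 + 75) = sqrt(9558) = 9*sqrt(118)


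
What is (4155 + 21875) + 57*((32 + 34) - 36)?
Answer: 27740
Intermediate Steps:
(4155 + 21875) + 57*((32 + 34) - 36) = 26030 + 57*(66 - 36) = 26030 + 57*30 = 26030 + 1710 = 27740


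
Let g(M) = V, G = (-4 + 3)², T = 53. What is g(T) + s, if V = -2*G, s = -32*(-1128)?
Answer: 36094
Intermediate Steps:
G = 1 (G = (-1)² = 1)
s = 36096
V = -2 (V = -2*1 = -2)
g(M) = -2
g(T) + s = -2 + 36096 = 36094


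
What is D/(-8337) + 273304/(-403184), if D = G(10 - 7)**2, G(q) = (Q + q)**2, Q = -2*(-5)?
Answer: -1724234209/420168126 ≈ -4.1037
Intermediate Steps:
Q = 10
G(q) = (10 + q)**2
D = 28561 (D = ((10 + (10 - 7))**2)**2 = ((10 + 3)**2)**2 = (13**2)**2 = 169**2 = 28561)
D/(-8337) + 273304/(-403184) = 28561/(-8337) + 273304/(-403184) = 28561*(-1/8337) + 273304*(-1/403184) = -28561/8337 - 34163/50398 = -1724234209/420168126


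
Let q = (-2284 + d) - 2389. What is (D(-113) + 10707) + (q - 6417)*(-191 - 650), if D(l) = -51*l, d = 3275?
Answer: 6588885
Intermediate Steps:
q = -1398 (q = (-2284 + 3275) - 2389 = 991 - 2389 = -1398)
(D(-113) + 10707) + (q - 6417)*(-191 - 650) = (-51*(-113) + 10707) + (-1398 - 6417)*(-191 - 650) = (5763 + 10707) - 7815*(-841) = 16470 + 6572415 = 6588885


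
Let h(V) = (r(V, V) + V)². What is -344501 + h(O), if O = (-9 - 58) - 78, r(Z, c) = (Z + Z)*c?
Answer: 1755684524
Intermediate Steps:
r(Z, c) = 2*Z*c (r(Z, c) = (2*Z)*c = 2*Z*c)
O = -145 (O = -67 - 78 = -145)
h(V) = (V + 2*V²)² (h(V) = (2*V*V + V)² = (2*V² + V)² = (V + 2*V²)²)
-344501 + h(O) = -344501 + (-145)²*(1 + 2*(-145))² = -344501 + 21025*(1 - 290)² = -344501 + 21025*(-289)² = -344501 + 21025*83521 = -344501 + 1756029025 = 1755684524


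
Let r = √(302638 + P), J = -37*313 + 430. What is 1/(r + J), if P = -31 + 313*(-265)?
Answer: -11151/124125139 - √219662/124125139 ≈ -9.3613e-5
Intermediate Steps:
P = -82976 (P = -31 - 82945 = -82976)
J = -11151 (J = -11581 + 430 = -11151)
r = √219662 (r = √(302638 - 82976) = √219662 ≈ 468.68)
1/(r + J) = 1/(√219662 - 11151) = 1/(-11151 + √219662)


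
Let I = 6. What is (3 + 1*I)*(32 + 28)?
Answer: 540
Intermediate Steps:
(3 + 1*I)*(32 + 28) = (3 + 1*6)*(32 + 28) = (3 + 6)*60 = 9*60 = 540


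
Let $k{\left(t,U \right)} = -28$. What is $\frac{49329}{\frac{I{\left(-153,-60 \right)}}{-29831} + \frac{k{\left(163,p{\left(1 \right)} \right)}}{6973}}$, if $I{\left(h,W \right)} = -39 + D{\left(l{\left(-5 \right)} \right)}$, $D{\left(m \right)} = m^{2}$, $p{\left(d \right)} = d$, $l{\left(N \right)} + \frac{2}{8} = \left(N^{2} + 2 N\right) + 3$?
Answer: $- \frac{7817906583792}{2103049} \approx -3.7174 \cdot 10^{6}$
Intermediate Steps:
$l{\left(N \right)} = \frac{11}{4} + N^{2} + 2 N$ ($l{\left(N \right)} = - \frac{1}{4} + \left(\left(N^{2} + 2 N\right) + 3\right) = - \frac{1}{4} + \left(3 + N^{2} + 2 N\right) = \frac{11}{4} + N^{2} + 2 N$)
$I{\left(h,W \right)} = \frac{4417}{16}$ ($I{\left(h,W \right)} = -39 + \left(\frac{11}{4} + \left(-5\right)^{2} + 2 \left(-5\right)\right)^{2} = -39 + \left(\frac{11}{4} + 25 - 10\right)^{2} = -39 + \left(\frac{71}{4}\right)^{2} = -39 + \frac{5041}{16} = \frac{4417}{16}$)
$\frac{49329}{\frac{I{\left(-153,-60 \right)}}{-29831} + \frac{k{\left(163,p{\left(1 \right)} \right)}}{6973}} = \frac{49329}{\frac{4417}{16 \left(-29831\right)} - \frac{28}{6973}} = \frac{49329}{\frac{4417}{16} \left(- \frac{1}{29831}\right) - \frac{28}{6973}} = \frac{49329}{- \frac{4417}{477296} - \frac{28}{6973}} = \frac{49329}{- \frac{44164029}{3328185008}} = 49329 \left(- \frac{3328185008}{44164029}\right) = - \frac{7817906583792}{2103049}$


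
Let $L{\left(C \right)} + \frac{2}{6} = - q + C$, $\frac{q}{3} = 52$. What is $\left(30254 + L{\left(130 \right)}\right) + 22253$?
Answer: $\frac{157442}{3} \approx 52481.0$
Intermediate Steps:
$q = 156$ ($q = 3 \cdot 52 = 156$)
$L{\left(C \right)} = - \frac{469}{3} + C$ ($L{\left(C \right)} = - \frac{1}{3} + \left(\left(-1\right) 156 + C\right) = - \frac{1}{3} + \left(-156 + C\right) = - \frac{469}{3} + C$)
$\left(30254 + L{\left(130 \right)}\right) + 22253 = \left(30254 + \left(- \frac{469}{3} + 130\right)\right) + 22253 = \left(30254 - \frac{79}{3}\right) + 22253 = \frac{90683}{3} + 22253 = \frac{157442}{3}$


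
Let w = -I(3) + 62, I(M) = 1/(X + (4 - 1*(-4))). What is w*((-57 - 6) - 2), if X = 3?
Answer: -44265/11 ≈ -4024.1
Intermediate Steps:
I(M) = 1/11 (I(M) = 1/(3 + (4 - 1*(-4))) = 1/(3 + (4 + 4)) = 1/(3 + 8) = 1/11)
w = 681/11 (w = -1*1/11 + 62 = -1/11 + 62 = 681/11 ≈ 61.909)
w*((-57 - 6) - 2) = 681*((-57 - 6) - 2)/11 = 681*(-63 - 2)/11 = (681/11)*(-65) = -44265/11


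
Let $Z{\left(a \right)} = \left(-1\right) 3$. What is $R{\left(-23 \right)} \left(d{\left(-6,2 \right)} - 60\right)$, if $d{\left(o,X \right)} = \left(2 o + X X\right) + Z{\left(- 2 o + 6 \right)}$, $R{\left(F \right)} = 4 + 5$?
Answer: $-639$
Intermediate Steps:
$R{\left(F \right)} = 9$
$Z{\left(a \right)} = -3$
$d{\left(o,X \right)} = -3 + X^{2} + 2 o$ ($d{\left(o,X \right)} = \left(2 o + X X\right) - 3 = \left(2 o + X^{2}\right) - 3 = \left(X^{2} + 2 o\right) - 3 = -3 + X^{2} + 2 o$)
$R{\left(-23 \right)} \left(d{\left(-6,2 \right)} - 60\right) = 9 \left(\left(-3 + 2^{2} + 2 \left(-6\right)\right) - 60\right) = 9 \left(\left(-3 + 4 - 12\right) - 60\right) = 9 \left(-11 - 60\right) = 9 \left(-71\right) = -639$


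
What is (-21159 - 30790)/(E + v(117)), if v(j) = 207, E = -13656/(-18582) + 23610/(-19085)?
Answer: -614102064301/2441062001 ≈ -251.57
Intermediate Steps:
E = -5936542/11821249 (E = -13656*(-1/18582) + 23610*(-1/19085) = 2276/3097 - 4722/3817 = -5936542/11821249 ≈ -0.50219)
(-21159 - 30790)/(E + v(117)) = (-21159 - 30790)/(-5936542/11821249 + 207) = -51949/2441062001/11821249 = -51949*11821249/2441062001 = -614102064301/2441062001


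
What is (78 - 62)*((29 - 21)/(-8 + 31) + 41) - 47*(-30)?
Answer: 47646/23 ≈ 2071.6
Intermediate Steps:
(78 - 62)*((29 - 21)/(-8 + 31) + 41) - 47*(-30) = 16*(8/23 + 41) + 1410 = 16*(951/23) + 1410 = 15216/23 + 1410 = 47646/23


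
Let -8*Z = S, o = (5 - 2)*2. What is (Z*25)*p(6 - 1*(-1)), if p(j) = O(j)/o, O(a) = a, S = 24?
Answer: -175/2 ≈ -87.500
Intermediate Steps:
o = 6 (o = 3*2 = 6)
Z = -3 (Z = -1/8*24 = -3)
p(j) = j/6
(Z*25)*p(6 - 1*(-1)) = (-3*25)*((6 - 1*(-1))/6) = -25*(6 + 1)/2 = -25*7/2 = -75*7/6 = -175/2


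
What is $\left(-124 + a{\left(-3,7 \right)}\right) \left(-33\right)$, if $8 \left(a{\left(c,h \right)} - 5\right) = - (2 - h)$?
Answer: $\frac{31251}{8} \approx 3906.4$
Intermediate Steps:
$a{\left(c,h \right)} = \frac{19}{4} + \frac{h}{8}$ ($a{\left(c,h \right)} = 5 + \frac{\left(-1\right) \left(2 - h\right)}{8} = 5 + \frac{-2 + h}{8} = 5 + \left(- \frac{1}{4} + \frac{h}{8}\right) = \frac{19}{4} + \frac{h}{8}$)
$\left(-124 + a{\left(-3,7 \right)}\right) \left(-33\right) = \left(-124 + \left(\frac{19}{4} + \frac{1}{8} \cdot 7\right)\right) \left(-33\right) = \left(-124 + \left(\frac{19}{4} + \frac{7}{8}\right)\right) \left(-33\right) = \left(-124 + \frac{45}{8}\right) \left(-33\right) = \left(- \frac{947}{8}\right) \left(-33\right) = \frac{31251}{8}$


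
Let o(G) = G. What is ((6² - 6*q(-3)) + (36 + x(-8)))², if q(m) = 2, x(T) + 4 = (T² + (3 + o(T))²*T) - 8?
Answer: 7744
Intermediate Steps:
x(T) = -12 + T² + T*(3 + T)² (x(T) = -4 + ((T² + (3 + T)²*T) - 8) = -4 + ((T² + T*(3 + T)²) - 8) = -4 + (-8 + T² + T*(3 + T)²) = -12 + T² + T*(3 + T)²)
((6² - 6*q(-3)) + (36 + x(-8)))² = ((6² - 6*2) + (36 + (-12 + (-8)² - 8*(3 - 8)²)))² = ((36 - 12) + (36 + (-12 + 64 - 8*(-5)²)))² = (24 + (36 + (-12 + 64 - 8*25)))² = (24 + (36 + (-12 + 64 - 200)))² = (24 + (36 - 148))² = (24 - 112)² = (-88)² = 7744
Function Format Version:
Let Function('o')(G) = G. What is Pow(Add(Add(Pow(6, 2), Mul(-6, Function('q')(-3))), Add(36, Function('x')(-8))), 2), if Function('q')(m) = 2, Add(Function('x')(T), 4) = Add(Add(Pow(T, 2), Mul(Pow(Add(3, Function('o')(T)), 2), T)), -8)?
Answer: 7744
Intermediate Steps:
Function('x')(T) = Add(-12, Pow(T, 2), Mul(T, Pow(Add(3, T), 2))) (Function('x')(T) = Add(-4, Add(Add(Pow(T, 2), Mul(Pow(Add(3, T), 2), T)), -8)) = Add(-4, Add(Add(Pow(T, 2), Mul(T, Pow(Add(3, T), 2))), -8)) = Add(-4, Add(-8, Pow(T, 2), Mul(T, Pow(Add(3, T), 2)))) = Add(-12, Pow(T, 2), Mul(T, Pow(Add(3, T), 2))))
Pow(Add(Add(Pow(6, 2), Mul(-6, Function('q')(-3))), Add(36, Function('x')(-8))), 2) = Pow(Add(Add(Pow(6, 2), Mul(-6, 2)), Add(36, Add(-12, Pow(-8, 2), Mul(-8, Pow(Add(3, -8), 2))))), 2) = Pow(Add(Add(36, -12), Add(36, Add(-12, 64, Mul(-8, Pow(-5, 2))))), 2) = Pow(Add(24, Add(36, Add(-12, 64, Mul(-8, 25)))), 2) = Pow(Add(24, Add(36, Add(-12, 64, -200))), 2) = Pow(Add(24, Add(36, -148)), 2) = Pow(Add(24, -112), 2) = Pow(-88, 2) = 7744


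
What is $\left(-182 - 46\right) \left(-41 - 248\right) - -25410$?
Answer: $91302$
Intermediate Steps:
$\left(-182 - 46\right) \left(-41 - 248\right) - -25410 = \left(-228\right) \left(-289\right) + 25410 = 65892 + 25410 = 91302$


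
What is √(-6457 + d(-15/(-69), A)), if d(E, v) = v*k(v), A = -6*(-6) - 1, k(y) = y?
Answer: 4*I*√327 ≈ 72.333*I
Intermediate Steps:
A = 35 (A = 36 - 1 = 35)
d(E, v) = v² (d(E, v) = v*v = v²)
√(-6457 + d(-15/(-69), A)) = √(-6457 + 35²) = √(-6457 + 1225) = √(-5232) = 4*I*√327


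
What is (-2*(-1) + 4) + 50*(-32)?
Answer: -1594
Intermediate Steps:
(-2*(-1) + 4) + 50*(-32) = (2 + 4) - 1600 = 6 - 1600 = -1594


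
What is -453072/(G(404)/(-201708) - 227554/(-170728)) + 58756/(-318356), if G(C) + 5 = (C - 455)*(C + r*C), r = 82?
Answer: -186567748258080349/4040047313642 ≈ -46180.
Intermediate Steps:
G(C) = -5 + 83*C*(-455 + C) (G(C) = -5 + (C - 455)*(C + 82*C) = -5 + (-455 + C)*(83*C) = -5 + 83*C*(-455 + C))
-453072/(G(404)/(-201708) - 227554/(-170728)) + 58756/(-318356) = -453072/((-5 - 37765*404 + 83*404**2)/(-201708) - 227554/(-170728)) + 58756/(-318356) = -453072/((-5 - 15257060 + 83*163216)*(-1/201708) - 227554*(-1/170728)) + 58756*(-1/318356) = -453072/((-5 - 15257060 + 13546928)*(-1/201708) + 113777/85364) - 14689/79589 = -453072/(-1710137*(-1/201708) + 113777/85364) - 14689/79589 = -453072/(131549/15516 + 113777/85364) - 14689/79589 = -453072/812182048/82781739 - 14689/79589 = -453072*82781739/812182048 - 14689/79589 = -2344130503263/50761378 - 14689/79589 = -186567748258080349/4040047313642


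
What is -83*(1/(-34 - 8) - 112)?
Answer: 390515/42 ≈ 9298.0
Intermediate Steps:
-83*(1/(-34 - 8) - 112) = -83*(1/(-42) - 112) = -83*(-1/42 - 112) = -83*(-4705/42) = 390515/42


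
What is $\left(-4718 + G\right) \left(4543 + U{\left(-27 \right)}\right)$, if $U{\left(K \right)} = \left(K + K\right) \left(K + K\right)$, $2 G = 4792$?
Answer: $-17319798$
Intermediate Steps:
$G = 2396$ ($G = \frac{1}{2} \cdot 4792 = 2396$)
$U{\left(K \right)} = 4 K^{2}$ ($U{\left(K \right)} = 2 K 2 K = 4 K^{2}$)
$\left(-4718 + G\right) \left(4543 + U{\left(-27 \right)}\right) = \left(-4718 + 2396\right) \left(4543 + 4 \left(-27\right)^{2}\right) = - 2322 \left(4543 + 4 \cdot 729\right) = - 2322 \left(4543 + 2916\right) = \left(-2322\right) 7459 = -17319798$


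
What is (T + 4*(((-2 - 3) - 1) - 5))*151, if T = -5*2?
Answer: -8154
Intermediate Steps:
T = -10
(T + 4*(((-2 - 3) - 1) - 5))*151 = (-10 + 4*(((-2 - 3) - 1) - 5))*151 = (-10 + 4*((-5 - 1) - 5))*151 = (-10 + 4*(-6 - 5))*151 = (-10 + 4*(-11))*151 = (-10 - 44)*151 = -54*151 = -8154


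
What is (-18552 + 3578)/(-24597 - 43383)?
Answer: 7487/33990 ≈ 0.22027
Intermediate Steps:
(-18552 + 3578)/(-24597 - 43383) = -14974/(-67980) = -14974*(-1/67980) = 7487/33990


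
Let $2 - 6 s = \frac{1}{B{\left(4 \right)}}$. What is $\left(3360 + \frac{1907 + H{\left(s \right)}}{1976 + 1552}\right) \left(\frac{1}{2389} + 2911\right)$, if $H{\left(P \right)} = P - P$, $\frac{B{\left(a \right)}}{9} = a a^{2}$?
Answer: $\frac{20612759718265}{2107098} \approx 9.7825 \cdot 10^{6}$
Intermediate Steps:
$B{\left(a \right)} = 9 a^{3}$ ($B{\left(a \right)} = 9 a a^{2} = 9 a^{3}$)
$s = \frac{1151}{3456}$ ($s = \frac{1}{3} - \frac{1}{6 \cdot 9 \cdot 4^{3}} = \frac{1}{3} - \frac{1}{6 \cdot 9 \cdot 64} = \frac{1}{3} - \frac{1}{6 \cdot 576} = \frac{1}{3} - \frac{1}{3456} = \frac{1151}{3456} \approx 0.33304$)
$H{\left(P \right)} = 0$
$\left(3360 + \frac{1907 + H{\left(s \right)}}{1976 + 1552}\right) \left(\frac{1}{2389} + 2911\right) = \left(3360 + \frac{1907 + 0}{1976 + 1552}\right) \left(\frac{1}{2389} + 2911\right) = \left(3360 + \frac{1907}{3528}\right) \left(\frac{1}{2389} + 2911\right) = \left(3360 + 1907 \cdot \frac{1}{3528}\right) \frac{6954380}{2389} = \left(3360 + \frac{1907}{3528}\right) \frac{6954380}{2389} = \frac{11855987}{3528} \cdot \frac{6954380}{2389} = \frac{20612759718265}{2107098}$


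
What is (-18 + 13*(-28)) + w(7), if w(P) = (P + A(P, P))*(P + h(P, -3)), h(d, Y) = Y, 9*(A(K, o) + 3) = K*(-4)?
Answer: -3406/9 ≈ -378.44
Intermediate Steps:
A(K, o) = -3 - 4*K/9 (A(K, o) = -3 + (K*(-4))/9 = -3 + (-4*K)/9 = -3 - 4*K/9)
w(P) = (-3 + P)*(-3 + 5*P/9) (w(P) = (P + (-3 - 4*P/9))*(P - 3) = (-3 + 5*P/9)*(-3 + P) = (-3 + P)*(-3 + 5*P/9))
(-18 + 13*(-28)) + w(7) = (-18 + 13*(-28)) + (9 - 14/3*7 + (5/9)*7²) = (-18 - 364) + (9 - 98/3 + (5/9)*49) = -382 + (9 - 98/3 + 245/9) = -382 + 32/9 = -3406/9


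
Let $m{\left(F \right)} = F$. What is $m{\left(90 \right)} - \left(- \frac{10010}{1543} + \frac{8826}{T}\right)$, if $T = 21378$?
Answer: $\frac{528189687}{5497709} \approx 96.074$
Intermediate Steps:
$m{\left(90 \right)} - \left(- \frac{10010}{1543} + \frac{8826}{T}\right) = 90 - \left(- \frac{10010}{1543} + \frac{1471}{3563}\right) = 90 - - \frac{33395877}{5497709} = 90 + \left(- \frac{1471}{3563} + \frac{10010}{1543}\right) = 90 + \frac{33395877}{5497709} = \frac{528189687}{5497709}$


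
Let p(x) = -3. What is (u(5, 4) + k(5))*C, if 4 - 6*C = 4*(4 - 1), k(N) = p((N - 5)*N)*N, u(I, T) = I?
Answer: 40/3 ≈ 13.333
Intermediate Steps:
k(N) = -3*N
C = -4/3 (C = 2/3 - 2*(4 - 1)/3 = 2/3 - 2*3/3 = 2/3 - 1/6*12 = 2/3 - 2 = -4/3 ≈ -1.3333)
(u(5, 4) + k(5))*C = (5 - 3*5)*(-4/3) = (5 - 15)*(-4/3) = -10*(-4/3) = 40/3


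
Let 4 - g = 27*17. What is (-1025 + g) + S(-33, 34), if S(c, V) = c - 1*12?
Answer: -1525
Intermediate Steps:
S(c, V) = -12 + c (S(c, V) = c - 12 = -12 + c)
g = -455 (g = 4 - 27*17 = 4 - 1*459 = 4 - 459 = -455)
(-1025 + g) + S(-33, 34) = (-1025 - 455) + (-12 - 33) = -1480 - 45 = -1525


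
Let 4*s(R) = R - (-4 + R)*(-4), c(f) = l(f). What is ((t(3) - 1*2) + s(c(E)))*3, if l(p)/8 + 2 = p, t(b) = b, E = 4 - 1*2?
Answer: -9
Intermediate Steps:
E = 2 (E = 4 - 2 = 2)
l(p) = -16 + 8*p
c(f) = -16 + 8*f
s(R) = -4 + 5*R/4 (s(R) = (R - (-4 + R)*(-4))/4 = (R - (16 - 4*R))/4 = (R + (-16 + 4*R))/4 = (-16 + 5*R)/4 = -4 + 5*R/4)
((t(3) - 1*2) + s(c(E)))*3 = ((3 - 1*2) + (-4 + 5*(-16 + 8*2)/4))*3 = ((3 - 2) + (-4 + 5*(-16 + 16)/4))*3 = (1 + (-4 + (5/4)*0))*3 = (1 + (-4 + 0))*3 = (1 - 4)*3 = -3*3 = -9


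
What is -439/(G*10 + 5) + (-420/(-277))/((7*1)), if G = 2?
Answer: -120103/6925 ≈ -17.343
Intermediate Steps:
-439/(G*10 + 5) + (-420/(-277))/((7*1)) = -439/(2*10 + 5) + (-420/(-277))/((7*1)) = -439/(20 + 5) - 420*(-1/277)/7 = -439/25 + (420/277)*(⅐) = -439*1/25 + 60/277 = -439/25 + 60/277 = -120103/6925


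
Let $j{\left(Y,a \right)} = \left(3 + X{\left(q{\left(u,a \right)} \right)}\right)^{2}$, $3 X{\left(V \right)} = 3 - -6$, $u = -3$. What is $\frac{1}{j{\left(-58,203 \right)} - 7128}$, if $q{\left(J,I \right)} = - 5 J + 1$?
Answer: $- \frac{1}{7092} \approx -0.000141$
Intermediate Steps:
$q{\left(J,I \right)} = 1 - 5 J$
$X{\left(V \right)} = 3$ ($X{\left(V \right)} = \frac{3 - -6}{3} = \frac{3 + 6}{3} = \frac{1}{3} \cdot 9 = 3$)
$j{\left(Y,a \right)} = 36$ ($j{\left(Y,a \right)} = \left(3 + 3\right)^{2} = 6^{2} = 36$)
$\frac{1}{j{\left(-58,203 \right)} - 7128} = \frac{1}{36 - 7128} = \frac{1}{-7092} = - \frac{1}{7092}$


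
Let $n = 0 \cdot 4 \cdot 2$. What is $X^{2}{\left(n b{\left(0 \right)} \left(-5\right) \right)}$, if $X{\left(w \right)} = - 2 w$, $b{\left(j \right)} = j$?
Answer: $0$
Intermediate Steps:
$n = 0$ ($n = 0 \cdot 2 = 0$)
$X^{2}{\left(n b{\left(0 \right)} \left(-5\right) \right)} = \left(- 2 \cdot 0 \cdot 0 \left(-5\right)\right)^{2} = \left(- 2 \cdot 0 \left(-5\right)\right)^{2} = \left(\left(-2\right) 0\right)^{2} = 0^{2} = 0$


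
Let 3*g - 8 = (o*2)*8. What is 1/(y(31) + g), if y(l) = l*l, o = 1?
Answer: 1/969 ≈ 0.0010320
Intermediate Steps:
y(l) = l²
g = 8 (g = 8/3 + ((1*2)*8)/3 = 8/3 + (2*8)/3 = 8/3 + (⅓)*16 = 8/3 + 16/3 = 8)
1/(y(31) + g) = 1/(31² + 8) = 1/(961 + 8) = 1/969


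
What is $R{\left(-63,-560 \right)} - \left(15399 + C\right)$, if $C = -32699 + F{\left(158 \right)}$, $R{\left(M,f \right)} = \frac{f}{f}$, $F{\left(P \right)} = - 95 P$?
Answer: $32311$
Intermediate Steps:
$R{\left(M,f \right)} = 1$
$C = -47709$ ($C = -32699 - 15010 = -47709$)
$R{\left(-63,-560 \right)} - \left(15399 + C\right) = 1 - -32310 = 1 + \left(-15399 + 47709\right) = 1 + 32310 = 32311$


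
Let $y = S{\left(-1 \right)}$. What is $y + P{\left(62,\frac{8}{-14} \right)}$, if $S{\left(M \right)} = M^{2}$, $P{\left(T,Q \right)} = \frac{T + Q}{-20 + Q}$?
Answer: $- \frac{143}{72} \approx -1.9861$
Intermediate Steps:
$P{\left(T,Q \right)} = \frac{Q + T}{-20 + Q}$
$y = 1$ ($y = \left(-1\right)^{2} = 1$)
$y + P{\left(62,\frac{8}{-14} \right)} = 1 + \frac{\frac{8}{-14} + 62}{-20 + \frac{8}{-14}} = 1 + \frac{8 \left(- \frac{1}{14}\right) + 62}{-20 + 8 \left(- \frac{1}{14}\right)} = 1 + \frac{- \frac{4}{7} + 62}{-20 - \frac{4}{7}} = 1 + \frac{1}{- \frac{144}{7}} \cdot \frac{430}{7} = 1 - \frac{215}{72} = - \frac{143}{72}$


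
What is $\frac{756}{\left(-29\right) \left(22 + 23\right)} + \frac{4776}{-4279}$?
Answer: $- \frac{1051956}{620455} \approx -1.6955$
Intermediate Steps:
$\frac{756}{\left(-29\right) \left(22 + 23\right)} + \frac{4776}{-4279} = \frac{756}{\left(-29\right) 45} + 4776 \left(- \frac{1}{4279}\right) = \frac{756}{-1305} - \frac{4776}{4279} = 756 \left(- \frac{1}{1305}\right) - \frac{4776}{4279} = - \frac{84}{145} - \frac{4776}{4279} = - \frac{1051956}{620455}$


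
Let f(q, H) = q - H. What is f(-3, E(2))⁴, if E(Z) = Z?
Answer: 625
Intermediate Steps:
f(-3, E(2))⁴ = (-3 - 1*2)⁴ = (-3 - 2)⁴ = (-5)⁴ = 625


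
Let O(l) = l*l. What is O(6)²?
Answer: 1296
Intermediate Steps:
O(l) = l²
O(6)² = (6²)² = 36² = 1296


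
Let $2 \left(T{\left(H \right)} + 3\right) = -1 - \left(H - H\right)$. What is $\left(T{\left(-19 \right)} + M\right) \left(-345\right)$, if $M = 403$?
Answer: $- \frac{275655}{2} \approx -1.3783 \cdot 10^{5}$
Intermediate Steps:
$T{\left(H \right)} = - \frac{7}{2}$ ($T{\left(H \right)} = -3 + \frac{-1 - \left(H - H\right)}{2} = -3 + \frac{-1 - 0}{2} = -3 + \frac{-1 + 0}{2} = -3 + \frac{1}{2} \left(-1\right) = -3 - \frac{1}{2} = - \frac{7}{2}$)
$\left(T{\left(-19 \right)} + M\right) \left(-345\right) = \left(- \frac{7}{2} + 403\right) \left(-345\right) = \frac{799}{2} \left(-345\right) = - \frac{275655}{2}$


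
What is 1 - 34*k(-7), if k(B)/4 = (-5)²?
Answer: -3399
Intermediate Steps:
k(B) = 100 (k(B) = 4*(-5)² = 4*25 = 100)
1 - 34*k(-7) = 1 - 34*100 = 1 - 3400 = -3399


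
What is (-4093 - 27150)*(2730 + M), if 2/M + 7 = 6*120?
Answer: -60814249556/713 ≈ -8.5293e+7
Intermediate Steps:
M = 2/713 (M = 2/(-7 + 6*120) = 2/(-7 + 720) = 2/713 ≈ 0.0028051)
(-4093 - 27150)*(2730 + M) = (-4093 - 27150)*(2730 + 2/713) = -31243*1946492/713 = -60814249556/713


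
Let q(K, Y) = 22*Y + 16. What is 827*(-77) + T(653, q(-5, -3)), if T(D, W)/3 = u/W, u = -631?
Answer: -3182057/50 ≈ -63641.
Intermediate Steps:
q(K, Y) = 16 + 22*Y
T(D, W) = -1893/W (T(D, W) = 3*(-631/W) = -1893/W)
827*(-77) + T(653, q(-5, -3)) = 827*(-77) - 1893/(16 + 22*(-3)) = -63679 - 1893/(16 - 66) = -63679 - 1893/(-50) = -63679 - 1893*(-1/50) = -63679 + 1893/50 = -3182057/50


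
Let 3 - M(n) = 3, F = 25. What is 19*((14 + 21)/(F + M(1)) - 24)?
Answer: -2147/5 ≈ -429.40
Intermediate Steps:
M(n) = 0 (M(n) = 3 - 1*3 = 3 - 3 = 0)
19*((14 + 21)/(F + M(1)) - 24) = 19*((14 + 21)/(25 + 0) - 24) = 19*(35/25 - 24) = 19*(35*(1/25) - 24) = 19*(7/5 - 24) = 19*(-113/5) = -2147/5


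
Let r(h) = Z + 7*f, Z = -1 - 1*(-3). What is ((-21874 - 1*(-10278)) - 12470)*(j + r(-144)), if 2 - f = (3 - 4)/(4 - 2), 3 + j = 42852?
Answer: -1031673321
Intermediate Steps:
j = 42849 (j = -3 + 42852 = 42849)
Z = 2 (Z = -1 + 3 = 2)
f = 5/2 (f = 2 - (3 - 4)/(4 - 2) = 2 - (-1)/2 = 2 - 1*(-1/2) = 2 + 1/2 = 5/2 ≈ 2.5000)
r(h) = 39/2 (r(h) = 2 + 7*(5/2) = 2 + 35/2 = 39/2)
((-21874 - 1*(-10278)) - 12470)*(j + r(-144)) = ((-21874 - 1*(-10278)) - 12470)*(42849 + 39/2) = ((-21874 + 10278) - 12470)*(85737/2) = (-11596 - 12470)*(85737/2) = -24066*85737/2 = -1031673321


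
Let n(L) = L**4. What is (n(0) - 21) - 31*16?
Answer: -517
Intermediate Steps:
(n(0) - 21) - 31*16 = (0**4 - 21) - 31*16 = (0 - 21) - 496 = -21 - 496 = -517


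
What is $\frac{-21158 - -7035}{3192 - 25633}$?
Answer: $\frac{14123}{22441} \approx 0.62934$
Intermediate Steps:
$\frac{-21158 - -7035}{3192 - 25633} = \frac{-21158 + \left(-6030 + 13065\right)}{-22441} = \left(-21158 + 7035\right) \left(- \frac{1}{22441}\right) = \left(-14123\right) \left(- \frac{1}{22441}\right) = \frac{14123}{22441}$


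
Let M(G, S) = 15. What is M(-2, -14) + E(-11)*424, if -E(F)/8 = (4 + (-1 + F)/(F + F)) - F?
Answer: -579867/11 ≈ -52715.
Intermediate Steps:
E(F) = -32 + 8*F - 4*(-1 + F)/F (E(F) = -8*((4 + (-1 + F)/(F + F)) - F) = -8*((4 + (-1 + F)/((2*F))) - F) = -8*((4 + (-1 + F)*(1/(2*F))) - F) = -8*((4 + (-1 + F)/(2*F)) - F) = -8*(4 - F + (-1 + F)/(2*F)) = -32 + 8*F - 4*(-1 + F)/F)
M(-2, -14) + E(-11)*424 = 15 + (-36 + 4/(-11) + 8*(-11))*424 = 15 + (-36 + 4*(-1/11) - 88)*424 = 15 + (-36 - 4/11 - 88)*424 = 15 - 1368/11*424 = 15 - 580032/11 = -579867/11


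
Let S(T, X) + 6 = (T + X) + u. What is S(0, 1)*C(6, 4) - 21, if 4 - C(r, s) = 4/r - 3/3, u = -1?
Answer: -47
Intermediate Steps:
S(T, X) = -7 + T + X (S(T, X) = -6 + ((T + X) - 1) = -6 + (-1 + T + X) = -7 + T + X)
C(r, s) = 5 - 4/r (C(r, s) = 4 - (4/r - 3/3) = 4 - (4/r - 3*1/3) = 4 - (4/r - 1) = 4 - (-1 + 4/r) = 4 + (1 - 4/r) = 5 - 4/r)
S(0, 1)*C(6, 4) - 21 = (-7 + 0 + 1)*(5 - 4/6) - 21 = -6*(5 - 4*1/6) - 21 = -6*(5 - 2/3) - 21 = -6*13/3 - 21 = -26 - 21 = -47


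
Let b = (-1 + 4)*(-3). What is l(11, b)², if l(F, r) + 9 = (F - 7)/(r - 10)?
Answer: 30625/361 ≈ 84.834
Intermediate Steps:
b = -9 (b = 3*(-3) = -9)
l(F, r) = -9 + (-7 + F)/(-10 + r) (l(F, r) = -9 + (F - 7)/(r - 10) = -9 + (-7 + F)/(-10 + r))
l(11, b)² = ((83 + 11 - 9*(-9))/(-10 - 9))² = ((83 + 11 + 81)/(-19))² = (-1/19*175)² = (-175/19)² = 30625/361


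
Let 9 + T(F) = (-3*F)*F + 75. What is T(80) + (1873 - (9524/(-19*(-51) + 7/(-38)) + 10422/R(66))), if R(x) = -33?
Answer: -6866186587/404965 ≈ -16955.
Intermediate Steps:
T(F) = 66 - 3*F² (T(F) = -9 + ((-3*F)*F + 75) = -9 + (-3*F² + 75) = -9 + (75 - 3*F²) = 66 - 3*F²)
T(80) + (1873 - (9524/(-19*(-51) + 7/(-38)) + 10422/R(66))) = (66 - 3*80²) + (1873 - (9524/(-19*(-51) + 7/(-38)) + 10422/(-33))) = (66 - 3*6400) + (1873 - (9524/(969 + 7*(-1/38)) + 10422*(-1/33))) = (66 - 19200) + (1873 - (9524/(969 - 7/38) - 3474/11)) = -19134 + (1873 - (9524/(36815/38) - 3474/11)) = -19134 + (1873 - (9524*(38/36815) - 3474/11)) = -19134 + (1873 - (361912/36815 - 3474/11)) = -19134 + (1873 - 1*(-123914278/404965)) = -19134 + (1873 + 123914278/404965) = -19134 + 882413723/404965 = -6866186587/404965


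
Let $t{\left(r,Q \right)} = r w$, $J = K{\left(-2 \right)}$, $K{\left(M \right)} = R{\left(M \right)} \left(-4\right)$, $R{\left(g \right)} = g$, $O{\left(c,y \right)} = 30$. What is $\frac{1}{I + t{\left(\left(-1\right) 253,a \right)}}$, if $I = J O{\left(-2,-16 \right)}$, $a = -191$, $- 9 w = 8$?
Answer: $\frac{9}{4184} \approx 0.002151$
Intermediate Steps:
$w = - \frac{8}{9}$ ($w = \left(- \frac{1}{9}\right) 8 = - \frac{8}{9} \approx -0.88889$)
$K{\left(M \right)} = - 4 M$ ($K{\left(M \right)} = M \left(-4\right) = - 4 M$)
$J = 8$ ($J = \left(-4\right) \left(-2\right) = 8$)
$t{\left(r,Q \right)} = - \frac{8 r}{9}$ ($t{\left(r,Q \right)} = r \left(- \frac{8}{9}\right) = - \frac{8 r}{9}$)
$I = 240$ ($I = 8 \cdot 30 = 240$)
$\frac{1}{I + t{\left(\left(-1\right) 253,a \right)}} = \frac{1}{240 - \frac{8 \left(\left(-1\right) 253\right)}{9}} = \frac{1}{240 - - \frac{2024}{9}} = \frac{1}{240 + \frac{2024}{9}} = \frac{1}{\frac{4184}{9}} = \frac{9}{4184}$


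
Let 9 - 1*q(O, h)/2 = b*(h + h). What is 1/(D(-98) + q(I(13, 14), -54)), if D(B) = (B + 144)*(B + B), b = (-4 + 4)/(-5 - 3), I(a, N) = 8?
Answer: -1/8998 ≈ -0.00011114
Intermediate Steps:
b = 0 (b = 0/(-8) = 0*(-⅛) = 0)
D(B) = 2*B*(144 + B) (D(B) = (144 + B)*(2*B) = 2*B*(144 + B))
q(O, h) = 18 (q(O, h) = 18 - 0*(h + h) = 18 - 0*2*h = 18 - 2*0 = 18 + 0 = 18)
1/(D(-98) + q(I(13, 14), -54)) = 1/(2*(-98)*(144 - 98) + 18) = 1/(2*(-98)*46 + 18) = 1/(-9016 + 18) = 1/(-8998) = -1/8998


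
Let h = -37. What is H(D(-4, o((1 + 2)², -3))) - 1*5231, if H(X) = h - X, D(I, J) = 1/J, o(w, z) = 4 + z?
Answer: -5269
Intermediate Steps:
H(X) = -37 - X
H(D(-4, o((1 + 2)², -3))) - 1*5231 = (-37 - 1/(4 - 3)) - 1*5231 = (-37 - 1/1) - 5231 = (-37 - 1*1) - 5231 = (-37 - 1) - 5231 = -38 - 5231 = -5269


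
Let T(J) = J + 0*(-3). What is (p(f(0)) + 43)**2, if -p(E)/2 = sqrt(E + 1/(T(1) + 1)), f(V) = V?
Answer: (43 - sqrt(2))**2 ≈ 1729.4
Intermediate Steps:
T(J) = J (T(J) = J + 0 = J)
p(E) = -2*sqrt(1/2 + E) (p(E) = -2*sqrt(E + 1/(1 + 1)) = -2*sqrt(E + 1/2) = -2*sqrt(1/2 + E))
(p(f(0)) + 43)**2 = (-sqrt(2 + 4*0) + 43)**2 = (-sqrt(2 + 0) + 43)**2 = (-sqrt(2) + 43)**2 = (43 - sqrt(2))**2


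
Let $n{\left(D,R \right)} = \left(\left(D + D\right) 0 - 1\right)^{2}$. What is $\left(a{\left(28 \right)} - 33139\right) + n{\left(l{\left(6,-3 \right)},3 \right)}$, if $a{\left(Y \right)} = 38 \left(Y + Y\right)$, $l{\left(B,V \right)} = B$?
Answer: $-31010$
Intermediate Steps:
$a{\left(Y \right)} = 76 Y$ ($a{\left(Y \right)} = 38 \cdot 2 Y = 76 Y$)
$n{\left(D,R \right)} = 1$ ($n{\left(D,R \right)} = \left(2 D 0 - 1\right)^{2} = \left(0 - 1\right)^{2} = \left(-1\right)^{2} = 1$)
$\left(a{\left(28 \right)} - 33139\right) + n{\left(l{\left(6,-3 \right)},3 \right)} = \left(76 \cdot 28 - 33139\right) + 1 = \left(2128 - 33139\right) + 1 = -31011 + 1 = -31010$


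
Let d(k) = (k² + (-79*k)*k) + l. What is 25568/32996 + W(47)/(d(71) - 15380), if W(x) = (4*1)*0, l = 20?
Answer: 6392/8249 ≈ 0.77488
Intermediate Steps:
d(k) = 20 - 78*k² (d(k) = (k² + (-79*k)*k) + 20 = (k² - 79*k²) + 20 = -78*k² + 20 = 20 - 78*k²)
W(x) = 0 (W(x) = 4*0 = 0)
25568/32996 + W(47)/(d(71) - 15380) = 25568/32996 + 0/((20 - 78*71²) - 15380) = 25568*(1/32996) + 0/((20 - 78*5041) - 15380) = 6392/8249 + 0/((20 - 393198) - 15380) = 6392/8249 + 0/(-393178 - 15380) = 6392/8249 + 0/(-408558) = 6392/8249 + 0*(-1/408558) = 6392/8249 + 0 = 6392/8249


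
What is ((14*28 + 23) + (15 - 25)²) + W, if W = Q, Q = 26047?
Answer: 26562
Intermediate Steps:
W = 26047
((14*28 + 23) + (15 - 25)²) + W = ((14*28 + 23) + (15 - 25)²) + 26047 = ((392 + 23) + (-10)²) + 26047 = (415 + 100) + 26047 = 515 + 26047 = 26562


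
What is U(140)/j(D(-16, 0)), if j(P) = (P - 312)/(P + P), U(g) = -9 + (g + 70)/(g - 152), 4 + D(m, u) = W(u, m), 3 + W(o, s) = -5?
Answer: -53/27 ≈ -1.9630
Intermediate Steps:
W(o, s) = -8 (W(o, s) = -3 - 5 = -8)
D(m, u) = -12 (D(m, u) = -4 - 8 = -12)
U(g) = -9 + (70 + g)/(-152 + g)
j(P) = (-312 + P)/(2*P) (j(P) = (-312 + P)/((2*P)) = (-312 + P)*(1/(2*P)) = (-312 + P)/(2*P))
U(140)/j(D(-16, 0)) = (2*(719 - 4*140)/(-152 + 140))/(((½)*(-312 - 12)/(-12))) = (2*(719 - 560)/(-12))/(((½)*(-1/12)*(-324))) = (2*(-1/12)*159)/(27/2) = -53/2*2/27 = -53/27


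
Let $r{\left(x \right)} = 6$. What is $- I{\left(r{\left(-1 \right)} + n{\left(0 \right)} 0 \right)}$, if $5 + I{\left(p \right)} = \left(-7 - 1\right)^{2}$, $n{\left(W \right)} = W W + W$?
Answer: $-59$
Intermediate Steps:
$n{\left(W \right)} = W + W^{2}$ ($n{\left(W \right)} = W^{2} + W = W + W^{2}$)
$I{\left(p \right)} = 59$ ($I{\left(p \right)} = -5 + \left(-7 - 1\right)^{2} = -5 + \left(-8\right)^{2} = -5 + 64 = 59$)
$- I{\left(r{\left(-1 \right)} + n{\left(0 \right)} 0 \right)} = \left(-1\right) 59 = -59$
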